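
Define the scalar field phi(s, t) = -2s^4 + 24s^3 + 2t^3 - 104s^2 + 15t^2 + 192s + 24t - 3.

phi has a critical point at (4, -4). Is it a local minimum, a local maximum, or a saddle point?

local maximum

The mixed partial ∂²phi/∂s∂t is 0, so the Hessian at any point is diag(phi_ss, phi_tt) = diag(8(-3s^2 + 18s - 26), 6(2t + 5)).
At (4, -4): H = diag(-16, -18).
Both eigenvalues are negative, so H is negative definite: a local maximum.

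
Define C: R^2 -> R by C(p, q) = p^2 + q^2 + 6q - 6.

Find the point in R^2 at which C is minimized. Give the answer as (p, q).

(0, -3)

C(p,q) separates as A(p) + B(q) − 6, so its minimum is min A + min B − 6.
A'(p) = 2p vanishes at p ∈ {0}; B'(q) = 2q + 6 vanishes at q ∈ {-3}.
Local minima of A (where A''>0): A(0)=0. Local minima of B: B(-3)=-9.
So the global minimum of C is A(0) + B(-3) − 6 = 0 − 9 − 6 = -15, attained at (0, -3).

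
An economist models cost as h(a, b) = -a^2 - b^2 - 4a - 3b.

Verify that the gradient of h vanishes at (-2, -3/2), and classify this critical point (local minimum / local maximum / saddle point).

local maximum

∇h = (-2a - 4, -2b - 3); substituting (-2, -3/2) gives ∇h = (0, 0), so (-2, -3/2) is indeed a critical point.
The Hessian of h is constant: H = [[-2, 0], [0, -2]].
det(H) = (-2)·(-2) − 0² = 4.
det(H) > 0 and tr(H) = -4 < 0, so H is negative definite and the point is a local maximum.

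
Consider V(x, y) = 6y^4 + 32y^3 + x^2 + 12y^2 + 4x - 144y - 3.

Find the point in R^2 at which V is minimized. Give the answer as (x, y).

(-2, 1)

V(x,y) separates as P(x) + Q(y) − 3, so its minimum is min P + min Q − 3.
P'(x) = 2x + 4 vanishes at x ∈ {-2}; Q'(y) = 24(y - 1)(y + 2)(y + 3) vanishes at y ∈ {-3, -2, 1}.
Local minima of P (where P''>0): P(-2)=-4. Local minima of Q: Q(-3)=162, Q(1)=-94.
So the global minimum of V is P(-2) + Q(1) − 3 = -4 − 94 − 3 = -101, attained at (-2, 1).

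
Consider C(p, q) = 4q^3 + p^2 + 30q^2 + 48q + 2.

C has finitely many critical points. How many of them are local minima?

C separates as a function of p plus a function of q, so ∇C=0 decouples.
∂C/∂p = 2p = 0 at p ∈ {0}; ∂C/∂q = 12(q + 1)(q + 4) = 0 at q ∈ {-4, -1}.
The Hessian is diagonal: diag(C_pp, C_qq). Second derivatives: C_pp(0)=2; C_qq(-4)=-36, C_qq(-1)=36.
Local minima occur where both diagonal entries positive: (0, -1). Count: 1.

1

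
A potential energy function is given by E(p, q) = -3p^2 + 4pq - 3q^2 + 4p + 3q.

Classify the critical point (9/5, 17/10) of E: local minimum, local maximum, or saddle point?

local maximum

The Hessian of E is constant: H = [[-6, 4], [4, -6]].
det(H) = (-6)·(-6) − 4² = 20.
det(H) > 0 and tr(H) = -12 < 0, so H is negative definite and the point is a local maximum.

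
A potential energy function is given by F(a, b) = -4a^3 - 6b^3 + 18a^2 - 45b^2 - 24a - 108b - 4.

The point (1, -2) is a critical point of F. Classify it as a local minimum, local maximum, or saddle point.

saddle point

The mixed partial ∂²F/∂a∂b is 0, so the Hessian at any point is diag(F_aa, F_bb) = diag(12(-2a + 3), -18(2b + 5)).
At (1, -2): H = diag(12, -18).
The eigenvalues have opposite signs, so H is indefinite: a saddle point.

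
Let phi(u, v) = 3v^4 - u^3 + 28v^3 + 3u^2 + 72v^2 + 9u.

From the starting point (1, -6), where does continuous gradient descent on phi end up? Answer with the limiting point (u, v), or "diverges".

phi is separable, so gradient descent decouples: u follows -∂phi/∂u, v follows -∂phi/∂v.
∂phi/∂u = -3(u - 3)(u + 1); at u=1 this is 12, so u decreases.
∂phi/∂v = 12v(v + 3)(v + 4); at v=-6 this is -432, so v increases.
u converges to its nearest critical value -1 (a local min of the u-part); v converges to -4. The iterate converges to (-1, -4).

(-1, -4)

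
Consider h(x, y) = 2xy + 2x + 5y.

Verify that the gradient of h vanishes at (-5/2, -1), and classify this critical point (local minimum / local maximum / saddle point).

∇h = (2y + 2, 2x + 5); substituting (-5/2, -1) gives ∇h = (0, 0), so (-5/2, -1) is indeed a critical point.
The Hessian of h is constant: H = [[0, 2], [2, 0]].
det(H) = 0·0 − 2² = -4.
Since det(H) < 0, H is indefinite and the critical point is a saddle point.

saddle point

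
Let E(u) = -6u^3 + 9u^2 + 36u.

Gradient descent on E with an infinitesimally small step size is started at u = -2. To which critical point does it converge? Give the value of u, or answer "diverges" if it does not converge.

E'(u) = -18(u - 2)(u + 1), so E'(-2) = -72.
Gradient descent moves in the -E' direction, i.e. u is increasing.
The nearest critical point in that direction is u = -1, where E'' = 54 > 0 (a local minimum). The iterate converges there.

-1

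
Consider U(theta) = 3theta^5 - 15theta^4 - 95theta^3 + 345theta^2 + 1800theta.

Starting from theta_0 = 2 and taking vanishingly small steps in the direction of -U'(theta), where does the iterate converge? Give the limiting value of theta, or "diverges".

-2

U'(theta) = 15(theta - 5)(theta - 4)(theta + 2)(theta + 3), so U'(2) = 1800.
Gradient descent moves in the -U' direction, i.e. theta is decreasing.
The nearest critical point in that direction is theta = -2, where U'' = 630 > 0 (a local minimum). The iterate converges there.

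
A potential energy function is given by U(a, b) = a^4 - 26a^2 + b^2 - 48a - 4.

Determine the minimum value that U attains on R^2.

U(a,b) separates as P(a) + Q(b) − 4, so its minimum is min P + min Q − 4.
P'(a) = 4(a - 4)(a + 1)(a + 3) vanishes at a ∈ {-3, -1, 4}; Q'(b) = 2b vanishes at b ∈ {0}.
Local minima of P (where P''>0): P(-3)=-9, P(4)=-352. Local minima of Q: Q(0)=0.
So the global minimum of U is P(4) + Q(0) − 4 = -352 + 0 − 4 = -356, attained at (4, 0).

-356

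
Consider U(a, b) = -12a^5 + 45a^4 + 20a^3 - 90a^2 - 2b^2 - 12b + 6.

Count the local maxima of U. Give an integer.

U separates as a function of a plus a function of b, so ∇U=0 decouples.
∂U/∂a = -60a(a - 3)(a - 1)(a + 1) = 0 at a ∈ {-1, 0, 1, 3}; ∂U/∂b = -4(b + 3) = 0 at b ∈ {-3}.
The Hessian is diagonal: diag(U_aa, U_bb). Second derivatives: U_aa(-1)=480, U_aa(0)=-180, U_aa(1)=240, U_aa(3)=-1440; U_bb(-3)=-4.
Local maxima occur where both diagonal entries negative: (0, -3), (3, -3). Count: 2.

2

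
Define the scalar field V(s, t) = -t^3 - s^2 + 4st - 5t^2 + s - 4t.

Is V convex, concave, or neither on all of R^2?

neither

The term -t^3 is cubic, so the Hessian is not constant.
∂²V/∂t² = -6t - 10, which takes both signs as t varies (negative for sufficiently large t). A diagonal entry of the Hessian changing sign means the Hessian is neither positive- nor negative-semidefinite on all of R^2.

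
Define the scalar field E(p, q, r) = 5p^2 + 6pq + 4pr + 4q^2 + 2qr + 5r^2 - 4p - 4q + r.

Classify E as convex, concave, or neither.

convex

E is quadratic, so its Hessian is the constant matrix H = [[10, 6, 4], [6, 8, 2], [4, 2, 10]].
Leading principal minors: 10, 44, 368.
All positive ⇒ H ≻ 0 ⇒ convex.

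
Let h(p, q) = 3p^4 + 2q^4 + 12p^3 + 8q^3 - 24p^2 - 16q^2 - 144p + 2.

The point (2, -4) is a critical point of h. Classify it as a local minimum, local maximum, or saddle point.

The mixed partial ∂²h/∂p∂q is 0, so the Hessian at any point is diag(h_pp, h_qq) = diag(12(3p^2 + 6p - 4), 8(3q^2 + 6q - 4)).
At (2, -4): H = diag(240, 160).
Both eigenvalues are positive, so H is positive definite: a local minimum.

local minimum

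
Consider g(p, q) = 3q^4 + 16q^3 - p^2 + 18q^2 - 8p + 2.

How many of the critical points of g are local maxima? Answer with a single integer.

g separates as a function of p plus a function of q, so ∇g=0 decouples.
∂g/∂p = -2(p + 4) = 0 at p ∈ {-4}; ∂g/∂q = 12q(q + 1)(q + 3) = 0 at q ∈ {-3, -1, 0}.
The Hessian is diagonal: diag(g_pp, g_qq). Second derivatives: g_pp(-4)=-2; g_qq(-3)=72, g_qq(-1)=-24, g_qq(0)=36.
Local maxima occur where both diagonal entries negative: (-4, -1). Count: 1.

1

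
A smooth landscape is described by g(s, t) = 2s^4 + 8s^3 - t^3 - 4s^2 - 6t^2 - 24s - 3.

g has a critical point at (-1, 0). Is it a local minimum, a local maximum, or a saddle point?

local maximum

The mixed partial ∂²g/∂s∂t is 0, so the Hessian at any point is diag(g_ss, g_tt) = diag(8(3s^2 + 6s - 1), -6(t + 2)).
At (-1, 0): H = diag(-32, -12).
Both eigenvalues are negative, so H is negative definite: a local maximum.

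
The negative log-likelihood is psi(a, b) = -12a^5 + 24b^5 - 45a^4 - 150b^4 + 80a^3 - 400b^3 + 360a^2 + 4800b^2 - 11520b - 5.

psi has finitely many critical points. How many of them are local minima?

psi separates as a function of a plus a function of b, so ∇psi=0 decouples.
∂psi/∂a = -60a(a - 2)(a + 2)(a + 3) = 0 at a ∈ {-3, -2, 0, 2}; ∂psi/∂b = 120(b - 4)(b - 3)(b - 2)(b + 4) = 0 at b ∈ {-4, 2, 3, 4}.
The Hessian is diagonal: diag(psi_aa, psi_bb). Second derivatives: psi_aa(-3)=900, psi_aa(-2)=-480, psi_aa(0)=720, psi_aa(2)=-2400; psi_bb(-4)=-40320, psi_bb(2)=1440, psi_bb(3)=-840, psi_bb(4)=1920.
Local minima occur where both diagonal entries positive: (-3, 2), (-3, 4), (0, 2), (0, 4). Count: 4.

4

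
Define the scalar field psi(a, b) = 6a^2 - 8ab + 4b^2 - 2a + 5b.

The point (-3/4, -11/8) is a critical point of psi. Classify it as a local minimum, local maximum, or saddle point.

local minimum

The Hessian of psi is constant: H = [[12, -8], [-8, 8]].
det(H) = 12·8 − (-8)² = 32.
det(H) > 0 and tr(H) = 20 > 0, so H is positive definite and the point is a local minimum.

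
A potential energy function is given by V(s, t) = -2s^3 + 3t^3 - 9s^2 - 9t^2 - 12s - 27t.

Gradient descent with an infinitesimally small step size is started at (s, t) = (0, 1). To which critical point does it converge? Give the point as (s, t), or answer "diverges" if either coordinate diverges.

V is separable, so gradient descent decouples: s follows -∂V/∂s, t follows -∂V/∂t.
∂V/∂s = -6(s + 1)(s + 2); at s=0 this is -12, so s increases.
∂V/∂t = 9(t - 3)(t + 1); at t=1 this is -36, so t increases.
The s-coordinate has no critical point in that direction and runs off to infinity.

diverges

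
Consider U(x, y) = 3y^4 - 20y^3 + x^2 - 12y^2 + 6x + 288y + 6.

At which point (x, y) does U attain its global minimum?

(-3, -2)

U(x,y) separates as P(x) + Q(y) + 6, so its minimum is min P + min Q + 6.
P'(x) = 2x + 6 vanishes at x ∈ {-3}; Q'(y) = 12(y - 4)(y - 3)(y + 2) vanishes at y ∈ {-2, 3, 4}.
Local minima of P (where P''>0): P(-3)=-9. Local minima of Q: Q(-2)=-416, Q(4)=448.
So the global minimum of U is P(-3) + Q(-2) + 6 = -9 − 416 + 6 = -419, attained at (-3, -2).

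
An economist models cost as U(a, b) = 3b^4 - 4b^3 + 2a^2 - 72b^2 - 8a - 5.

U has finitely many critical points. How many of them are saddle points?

1

U separates as a function of a plus a function of b, so ∇U=0 decouples.
∂U/∂a = 4(a - 2) = 0 at a ∈ {2}; ∂U/∂b = 12b(b - 4)(b + 3) = 0 at b ∈ {-3, 0, 4}.
The Hessian is diagonal: diag(U_aa, U_bb). Second derivatives: U_aa(2)=4; U_bb(-3)=252, U_bb(0)=-144, U_bb(4)=336.
Saddle points occur where the two diagonal entries have opposite signs: (2, 0). Count: 1.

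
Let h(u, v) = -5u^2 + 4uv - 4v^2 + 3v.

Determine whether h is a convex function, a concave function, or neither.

concave

h is quadratic, so its Hessian is the constant matrix H = [[-10, 4], [4, -8]].
det(H) = 64, tr(H) = -18.
det(H) > 0 and tr(H) < 0, so H is negative definite everywhere: concave.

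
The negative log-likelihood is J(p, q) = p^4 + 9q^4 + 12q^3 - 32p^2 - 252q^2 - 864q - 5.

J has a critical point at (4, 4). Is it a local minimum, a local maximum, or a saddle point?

local minimum

The mixed partial ∂²J/∂p∂q is 0, so the Hessian at any point is diag(J_pp, J_qq) = diag(4(3p^2 - 16), 36(3q^2 + 2q - 14)).
At (4, 4): H = diag(128, 1512).
Both eigenvalues are positive, so H is positive definite: a local minimum.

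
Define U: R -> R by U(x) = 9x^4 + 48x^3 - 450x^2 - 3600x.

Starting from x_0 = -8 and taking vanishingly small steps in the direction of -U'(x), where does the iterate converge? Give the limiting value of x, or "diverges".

-5

U'(x) = 36(x - 5)(x + 4)(x + 5), so U'(-8) = -5616.
Gradient descent moves in the -U' direction, i.e. x is increasing.
The nearest critical point in that direction is x = -5, where U'' = 360 > 0 (a local minimum). The iterate converges there.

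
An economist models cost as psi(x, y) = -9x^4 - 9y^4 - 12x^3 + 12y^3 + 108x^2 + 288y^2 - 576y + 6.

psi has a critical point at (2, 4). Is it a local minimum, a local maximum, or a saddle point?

The mixed partial ∂²psi/∂x∂y is 0, so the Hessian at any point is diag(psi_xx, psi_yy) = diag(36(-3x^2 - 2x + 6), 36(-3y^2 + 2y + 16)).
At (2, 4): H = diag(-360, -864).
Both eigenvalues are negative, so H is negative definite: a local maximum.

local maximum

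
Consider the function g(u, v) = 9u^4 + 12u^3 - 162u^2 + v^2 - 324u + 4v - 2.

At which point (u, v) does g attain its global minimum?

g(u,v) separates as P(u) + Q(v) − 2, so its minimum is min P + min Q − 2.
P'(u) = 36(u - 3)(u + 1)(u + 3) vanishes at u ∈ {-3, -1, 3}; Q'(v) = 2v + 4 vanishes at v ∈ {-2}.
Local minima of P (where P''>0): P(-3)=-81, P(3)=-1377. Local minima of Q: Q(-2)=-4.
So the global minimum of g is P(3) + Q(-2) − 2 = -1377 − 4 − 2 = -1383, attained at (3, -2).

(3, -2)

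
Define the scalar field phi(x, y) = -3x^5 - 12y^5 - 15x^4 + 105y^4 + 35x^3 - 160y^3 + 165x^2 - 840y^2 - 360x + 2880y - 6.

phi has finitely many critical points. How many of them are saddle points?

phi separates as a function of x plus a function of y, so ∇phi=0 decouples.
∂phi/∂x = -15(x - 2)(x - 1)(x + 3)(x + 4) = 0 at x ∈ {-4, -3, 1, 2}; ∂phi/∂y = -60(y - 4)(y - 3)(y - 2)(y + 2) = 0 at y ∈ {-2, 2, 3, 4}.
The Hessian is diagonal: diag(phi_xx, phi_yy). Second derivatives: phi_xx(-4)=450, phi_xx(-3)=-300, phi_xx(1)=300, phi_xx(2)=-450; phi_yy(-2)=7200, phi_yy(2)=-480, phi_yy(3)=300, phi_yy(4)=-720.
Saddle points occur where the two diagonal entries have opposite signs: (-4, 2), (-4, 4), (-3, -2), (-3, 3), (1, 2), (1, 4), (2, -2), (2, 3). Count: 8.

8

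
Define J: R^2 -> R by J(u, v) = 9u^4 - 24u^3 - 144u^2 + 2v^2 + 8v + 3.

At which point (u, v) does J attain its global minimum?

J(u,v) separates as P(u) + Q(v) + 3, so its minimum is min P + min Q + 3.
P'(u) = 36u(u - 4)(u + 2) vanishes at u ∈ {-2, 0, 4}; Q'(v) = 4v + 8 vanishes at v ∈ {-2}.
Local minima of P (where P''>0): P(-2)=-240, P(4)=-1536. Local minima of Q: Q(-2)=-8.
So the global minimum of J is P(4) + Q(-2) + 3 = -1536 − 8 + 3 = -1541, attained at (4, -2).

(4, -2)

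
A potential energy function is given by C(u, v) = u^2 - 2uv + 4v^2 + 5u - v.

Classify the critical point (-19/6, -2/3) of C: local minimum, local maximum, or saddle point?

The Hessian of C is constant: H = [[2, -2], [-2, 8]].
det(H) = 2·8 − (-2)² = 12.
det(H) > 0 and tr(H) = 10 > 0, so H is positive definite and the point is a local minimum.

local minimum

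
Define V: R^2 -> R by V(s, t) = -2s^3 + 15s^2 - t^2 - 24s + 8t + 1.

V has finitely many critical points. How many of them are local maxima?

V separates as a function of s plus a function of t, so ∇V=0 decouples.
∂V/∂s = -6(s - 4)(s - 1) = 0 at s ∈ {1, 4}; ∂V/∂t = -2(t - 4) = 0 at t ∈ {4}.
The Hessian is diagonal: diag(V_ss, V_tt). Second derivatives: V_ss(1)=18, V_ss(4)=-18; V_tt(4)=-2.
Local maxima occur where both diagonal entries negative: (4, 4). Count: 1.

1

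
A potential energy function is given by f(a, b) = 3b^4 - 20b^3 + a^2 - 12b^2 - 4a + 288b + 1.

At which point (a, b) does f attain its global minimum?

(2, -2)

f(a,b) separates as P(a) + Q(b) + 1, so its minimum is min P + min Q + 1.
P'(a) = 2a - 4 vanishes at a ∈ {2}; Q'(b) = 12(b - 4)(b - 3)(b + 2) vanishes at b ∈ {-2, 3, 4}.
Local minima of P (where P''>0): P(2)=-4. Local minima of Q: Q(-2)=-416, Q(4)=448.
So the global minimum of f is P(2) + Q(-2) + 1 = -4 − 416 + 1 = -419, attained at (2, -2).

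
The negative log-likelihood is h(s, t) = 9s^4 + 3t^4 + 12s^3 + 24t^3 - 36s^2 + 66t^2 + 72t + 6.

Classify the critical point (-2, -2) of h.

saddle point

The mixed partial ∂²h/∂s∂t is 0, so the Hessian at any point is diag(h_ss, h_tt) = diag(36(3s^2 + 2s - 2), 12(3t^2 + 12t + 11)).
At (-2, -2): H = diag(216, -12).
The eigenvalues have opposite signs, so H is indefinite: a saddle point.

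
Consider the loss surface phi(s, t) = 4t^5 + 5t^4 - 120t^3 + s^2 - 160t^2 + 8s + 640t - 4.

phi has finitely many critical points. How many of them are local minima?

2

phi separates as a function of s plus a function of t, so ∇phi=0 decouples.
∂phi/∂s = 2(s + 4) = 0 at s ∈ {-4}; ∂phi/∂t = 20(t - 4)(t - 1)(t + 2)(t + 4) = 0 at t ∈ {-4, -2, 1, 4}.
The Hessian is diagonal: diag(phi_ss, phi_tt). Second derivatives: phi_ss(-4)=2; phi_tt(-4)=-1600, phi_tt(-2)=720, phi_tt(1)=-900, phi_tt(4)=2880.
Local minima occur where both diagonal entries positive: (-4, -2), (-4, 4). Count: 2.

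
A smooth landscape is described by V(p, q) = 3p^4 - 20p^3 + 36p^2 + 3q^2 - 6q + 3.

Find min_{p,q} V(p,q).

V(p,q) separates as A(p) + B(q) + 3, so its minimum is min A + min B + 3.
A'(p) = 12p(p - 3)(p - 2) vanishes at p ∈ {0, 2, 3}; B'(q) = 6q - 6 vanishes at q ∈ {1}.
Local minima of A (where A''>0): A(0)=0, A(3)=27. Local minima of B: B(1)=-3.
So the global minimum of V is A(0) + B(1) + 3 = 0 − 3 + 3 = 0, attained at (0, 1).

0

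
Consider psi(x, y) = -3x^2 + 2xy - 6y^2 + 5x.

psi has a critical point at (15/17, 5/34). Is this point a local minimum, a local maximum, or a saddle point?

local maximum

The Hessian of psi is constant: H = [[-6, 2], [2, -12]].
det(H) = (-6)·(-12) − 2² = 68.
det(H) > 0 and tr(H) = -18 < 0, so H is negative definite and the point is a local maximum.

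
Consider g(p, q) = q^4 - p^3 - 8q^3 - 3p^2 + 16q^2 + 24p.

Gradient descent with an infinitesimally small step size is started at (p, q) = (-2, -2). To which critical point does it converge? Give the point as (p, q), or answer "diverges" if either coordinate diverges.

(-4, 0)

g is separable, so gradient descent decouples: p follows -∂g/∂p, q follows -∂g/∂q.
∂g/∂p = -3(p - 2)(p + 4); at p=-2 this is 24, so p decreases.
∂g/∂q = 4q(q - 4)(q - 2); at q=-2 this is -192, so q increases.
p converges to its nearest critical value -4 (a local min of the p-part); q converges to 0. The iterate converges to (-4, 0).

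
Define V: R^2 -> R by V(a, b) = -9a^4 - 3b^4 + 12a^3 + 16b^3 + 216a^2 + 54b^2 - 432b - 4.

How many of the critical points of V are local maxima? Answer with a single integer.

4

V separates as a function of a plus a function of b, so ∇V=0 decouples.
∂V/∂a = -36a(a - 4)(a + 3) = 0 at a ∈ {-3, 0, 4}; ∂V/∂b = -12(b - 4)(b - 3)(b + 3) = 0 at b ∈ {-3, 3, 4}.
The Hessian is diagonal: diag(V_aa, V_bb). Second derivatives: V_aa(-3)=-756, V_aa(0)=432, V_aa(4)=-1008; V_bb(-3)=-504, V_bb(3)=72, V_bb(4)=-84.
Local maxima occur where both diagonal entries negative: (-3, -3), (-3, 4), (4, -3), (4, 4). Count: 4.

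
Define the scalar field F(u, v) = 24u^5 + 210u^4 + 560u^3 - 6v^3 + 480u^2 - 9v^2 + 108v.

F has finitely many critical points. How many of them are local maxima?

F separates as a function of u plus a function of v, so ∇F=0 decouples.
∂F/∂u = 120u(u + 1)(u + 2)(u + 4) = 0 at u ∈ {-4, -2, -1, 0}; ∂F/∂v = -18(v - 2)(v + 3) = 0 at v ∈ {-3, 2}.
The Hessian is diagonal: diag(F_uu, F_vv). Second derivatives: F_uu(-4)=-2880, F_uu(-2)=480, F_uu(-1)=-360, F_uu(0)=960; F_vv(-3)=90, F_vv(2)=-90.
Local maxima occur where both diagonal entries negative: (-4, 2), (-1, 2). Count: 2.

2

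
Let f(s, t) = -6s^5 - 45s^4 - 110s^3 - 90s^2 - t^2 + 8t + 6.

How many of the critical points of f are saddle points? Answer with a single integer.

f separates as a function of s plus a function of t, so ∇f=0 decouples.
∂f/∂s = -30s(s + 1)(s + 2)(s + 3) = 0 at s ∈ {-3, -2, -1, 0}; ∂f/∂t = -2(t - 4) = 0 at t ∈ {4}.
The Hessian is diagonal: diag(f_ss, f_tt). Second derivatives: f_ss(-3)=180, f_ss(-2)=-60, f_ss(-1)=60, f_ss(0)=-180; f_tt(4)=-2.
Saddle points occur where the two diagonal entries have opposite signs: (-3, 4), (-1, 4). Count: 2.

2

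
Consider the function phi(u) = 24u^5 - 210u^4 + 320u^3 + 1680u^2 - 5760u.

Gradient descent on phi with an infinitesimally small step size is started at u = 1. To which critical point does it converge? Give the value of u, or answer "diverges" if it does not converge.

phi'(u) = 120(u - 4)(u - 3)(u - 2)(u + 2), so phi'(1) = -2160.
Gradient descent moves in the -phi' direction, i.e. u is increasing.
The nearest critical point in that direction is u = 2, where phi'' = 960 > 0 (a local minimum). The iterate converges there.

2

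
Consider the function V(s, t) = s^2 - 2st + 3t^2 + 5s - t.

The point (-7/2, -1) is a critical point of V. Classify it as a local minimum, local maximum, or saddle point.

The Hessian of V is constant: H = [[2, -2], [-2, 6]].
det(H) = 2·6 − (-2)² = 8.
det(H) > 0 and tr(H) = 8 > 0, so H is positive definite and the point is a local minimum.

local minimum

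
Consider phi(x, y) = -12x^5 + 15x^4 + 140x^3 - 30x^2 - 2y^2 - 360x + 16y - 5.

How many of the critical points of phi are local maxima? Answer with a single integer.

2

phi separates as a function of x plus a function of y, so ∇phi=0 decouples.
∂phi/∂x = -60(x - 3)(x - 1)(x + 1)(x + 2) = 0 at x ∈ {-2, -1, 1, 3}; ∂phi/∂y = -4(y - 4) = 0 at y ∈ {4}.
The Hessian is diagonal: diag(phi_xx, phi_yy). Second derivatives: phi_xx(-2)=900, phi_xx(-1)=-480, phi_xx(1)=720, phi_xx(3)=-2400; phi_yy(4)=-4.
Local maxima occur where both diagonal entries negative: (-1, 4), (3, 4). Count: 2.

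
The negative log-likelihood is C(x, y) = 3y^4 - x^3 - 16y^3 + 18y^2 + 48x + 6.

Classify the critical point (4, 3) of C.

The mixed partial ∂²C/∂x∂y is 0, so the Hessian at any point is diag(C_xx, C_yy) = diag(-6x, 12(3y^2 - 8y + 3)).
At (4, 3): H = diag(-24, 72).
The eigenvalues have opposite signs, so H is indefinite: a saddle point.

saddle point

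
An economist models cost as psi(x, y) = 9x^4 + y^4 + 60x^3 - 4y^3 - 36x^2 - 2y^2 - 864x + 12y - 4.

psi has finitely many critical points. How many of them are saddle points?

psi separates as a function of x plus a function of y, so ∇psi=0 decouples.
∂psi/∂x = 36(x - 2)(x + 3)(x + 4) = 0 at x ∈ {-4, -3, 2}; ∂psi/∂y = 4(y - 3)(y - 1)(y + 1) = 0 at y ∈ {-1, 1, 3}.
The Hessian is diagonal: diag(psi_xx, psi_yy). Second derivatives: psi_xx(-4)=216, psi_xx(-3)=-180, psi_xx(2)=1080; psi_yy(-1)=32, psi_yy(1)=-16, psi_yy(3)=32.
Saddle points occur where the two diagonal entries have opposite signs: (-4, 1), (-3, -1), (-3, 3), (2, 1). Count: 4.

4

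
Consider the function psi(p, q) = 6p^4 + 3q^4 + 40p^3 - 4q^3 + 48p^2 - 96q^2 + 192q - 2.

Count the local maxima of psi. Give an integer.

psi separates as a function of p plus a function of q, so ∇psi=0 decouples.
∂psi/∂p = 24p(p + 1)(p + 4) = 0 at p ∈ {-4, -1, 0}; ∂psi/∂q = 12(q - 4)(q - 1)(q + 4) = 0 at q ∈ {-4, 1, 4}.
The Hessian is diagonal: diag(psi_pp, psi_qq). Second derivatives: psi_pp(-4)=288, psi_pp(-1)=-72, psi_pp(0)=96; psi_qq(-4)=480, psi_qq(1)=-180, psi_qq(4)=288.
Local maxima occur where both diagonal entries negative: (-1, 1). Count: 1.

1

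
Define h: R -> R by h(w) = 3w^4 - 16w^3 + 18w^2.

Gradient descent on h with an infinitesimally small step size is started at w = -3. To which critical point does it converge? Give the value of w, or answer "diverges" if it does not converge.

h'(w) = 12w(w - 3)(w - 1), so h'(-3) = -864.
Gradient descent moves in the -h' direction, i.e. w is increasing.
The nearest critical point in that direction is w = 0, where h'' = 36 > 0 (a local minimum). The iterate converges there.

0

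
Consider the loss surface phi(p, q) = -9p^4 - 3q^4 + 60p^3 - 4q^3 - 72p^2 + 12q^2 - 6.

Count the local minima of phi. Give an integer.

1

phi separates as a function of p plus a function of q, so ∇phi=0 decouples.
∂phi/∂p = -36p(p - 4)(p - 1) = 0 at p ∈ {0, 1, 4}; ∂phi/∂q = -12q(q - 1)(q + 2) = 0 at q ∈ {-2, 0, 1}.
The Hessian is diagonal: diag(phi_pp, phi_qq). Second derivatives: phi_pp(0)=-144, phi_pp(1)=108, phi_pp(4)=-432; phi_qq(-2)=-72, phi_qq(0)=24, phi_qq(1)=-36.
Local minima occur where both diagonal entries positive: (1, 0). Count: 1.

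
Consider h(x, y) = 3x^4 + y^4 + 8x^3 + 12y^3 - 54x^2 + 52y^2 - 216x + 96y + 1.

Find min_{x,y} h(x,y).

-738

h(x,y) separates as P(x) + Q(y) + 1, so its minimum is min P + min Q + 1.
P'(x) = 12(x - 3)(x + 2)(x + 3) vanishes at x ∈ {-3, -2, 3}; Q'(y) = 4(y + 2)(y + 3)(y + 4) vanishes at y ∈ {-4, -3, -2}.
Local minima of P (where P''>0): P(-3)=189, P(3)=-675. Local minima of Q: Q(-4)=-64, Q(-2)=-64.
So the global minimum of h is P(3) + Q(-4) + 1 = -675 − 64 + 1 = -738, attained at (3, -4).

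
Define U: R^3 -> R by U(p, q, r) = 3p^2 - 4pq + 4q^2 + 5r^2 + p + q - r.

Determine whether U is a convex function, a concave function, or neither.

convex

U is quadratic, so its Hessian is the constant matrix H = [[6, -4, 0], [-4, 8, 0], [0, 0, 10]].
Leading principal minors: 6, 32, 320.
All positive ⇒ H ≻ 0 ⇒ convex.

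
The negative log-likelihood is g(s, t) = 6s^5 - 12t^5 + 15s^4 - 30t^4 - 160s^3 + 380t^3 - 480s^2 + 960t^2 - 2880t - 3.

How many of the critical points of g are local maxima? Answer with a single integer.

g separates as a function of s plus a function of t, so ∇g=0 decouples.
∂g/∂s = 30s(s - 4)(s + 2)(s + 4) = 0 at s ∈ {-4, -2, 0, 4}; ∂g/∂t = -60(t - 4)(t - 1)(t + 3)(t + 4) = 0 at t ∈ {-4, -3, 1, 4}.
The Hessian is diagonal: diag(g_ss, g_tt). Second derivatives: g_ss(-4)=-1920, g_ss(-2)=720, g_ss(0)=-960, g_ss(4)=5760; g_tt(-4)=2400, g_tt(-3)=-1680, g_tt(1)=3600, g_tt(4)=-10080.
Local maxima occur where both diagonal entries negative: (-4, -3), (-4, 4), (0, -3), (0, 4). Count: 4.

4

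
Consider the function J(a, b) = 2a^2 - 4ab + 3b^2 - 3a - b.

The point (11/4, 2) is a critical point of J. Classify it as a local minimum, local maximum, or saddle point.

The Hessian of J is constant: H = [[4, -4], [-4, 6]].
det(H) = 4·6 − (-4)² = 8.
det(H) > 0 and tr(H) = 10 > 0, so H is positive definite and the point is a local minimum.

local minimum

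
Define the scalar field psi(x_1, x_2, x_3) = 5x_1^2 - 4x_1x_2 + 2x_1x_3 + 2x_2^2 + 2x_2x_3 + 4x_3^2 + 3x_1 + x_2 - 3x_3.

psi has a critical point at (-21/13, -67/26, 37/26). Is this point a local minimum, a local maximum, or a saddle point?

local minimum

The Hessian is constant: H = [[10, -4, 2], [-4, 4, 2], [2, 2, 8]].
Leading principal minors: Δ₁ = 10, Δ₂ = 24, Δ₃ = 104.
All leading minors are positive, so H is positive definite: a local minimum.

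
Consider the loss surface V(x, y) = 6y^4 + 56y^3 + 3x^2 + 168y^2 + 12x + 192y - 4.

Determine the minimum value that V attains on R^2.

V(x,y) separates as P(x) + Q(y) − 4, so its minimum is min P + min Q − 4.
P'(x) = 6x + 12 vanishes at x ∈ {-2}; Q'(y) = 24(y + 1)(y + 2)(y + 4) vanishes at y ∈ {-4, -2, -1}.
Local minima of P (where P''>0): P(-2)=-12. Local minima of Q: Q(-4)=-128, Q(-1)=-74.
So the global minimum of V is P(-2) + Q(-4) − 4 = -12 − 128 − 4 = -144, attained at (-2, -4).

-144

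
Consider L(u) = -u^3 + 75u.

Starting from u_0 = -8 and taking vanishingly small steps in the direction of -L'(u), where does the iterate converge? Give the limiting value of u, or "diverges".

-5

L'(u) = -3(u - 5)(u + 5), so L'(-8) = -117.
Gradient descent moves in the -L' direction, i.e. u is increasing.
The nearest critical point in that direction is u = -5, where L'' = 30 > 0 (a local minimum). The iterate converges there.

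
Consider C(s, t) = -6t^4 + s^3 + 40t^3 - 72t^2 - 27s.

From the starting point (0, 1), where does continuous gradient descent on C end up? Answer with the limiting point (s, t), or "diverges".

C is separable, so gradient descent decouples: s follows -∂C/∂s, t follows -∂C/∂t.
∂C/∂s = 3(s - 3)(s + 3); at s=0 this is -27, so s increases.
∂C/∂t = -24t(t - 3)(t - 2); at t=1 this is -48, so t increases.
s converges to its nearest critical value 3 (a local min of the s-part); t converges to 2. The iterate converges to (3, 2).

(3, 2)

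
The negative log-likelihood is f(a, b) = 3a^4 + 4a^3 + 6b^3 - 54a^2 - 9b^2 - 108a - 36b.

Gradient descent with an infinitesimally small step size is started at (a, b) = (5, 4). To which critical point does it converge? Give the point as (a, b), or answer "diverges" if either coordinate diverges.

(3, 2)

f is separable, so gradient descent decouples: a follows -∂f/∂a, b follows -∂f/∂b.
∂f/∂a = 12(a - 3)(a + 1)(a + 3); at a=5 this is 1152, so a decreases.
∂f/∂b = 18(b - 2)(b + 1); at b=4 this is 180, so b decreases.
a converges to its nearest critical value 3 (a local min of the a-part); b converges to 2. The iterate converges to (3, 2).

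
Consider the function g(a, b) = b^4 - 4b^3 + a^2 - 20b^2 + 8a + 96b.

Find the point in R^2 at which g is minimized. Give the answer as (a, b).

g(a,b) separates as P(a) + Q(b), so its minimum is min P + min Q.
P'(a) = 2a + 8 vanishes at a ∈ {-4}; Q'(b) = 4(b - 4)(b - 2)(b + 3) vanishes at b ∈ {-3, 2, 4}.
Local minima of P (where P''>0): P(-4)=-16. Local minima of Q: Q(-3)=-279, Q(4)=64.
So the global minimum of g is P(-4) + Q(-3) = -16 − 279 = -295, attained at (-4, -3).

(-4, -3)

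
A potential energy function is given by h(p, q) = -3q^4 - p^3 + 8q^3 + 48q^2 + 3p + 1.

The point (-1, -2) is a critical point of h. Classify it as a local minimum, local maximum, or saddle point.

saddle point

The mixed partial ∂²h/∂p∂q is 0, so the Hessian at any point is diag(h_pp, h_qq) = diag(-6p, 12(-3q^2 + 4q + 8)).
At (-1, -2): H = diag(6, -144).
The eigenvalues have opposite signs, so H is indefinite: a saddle point.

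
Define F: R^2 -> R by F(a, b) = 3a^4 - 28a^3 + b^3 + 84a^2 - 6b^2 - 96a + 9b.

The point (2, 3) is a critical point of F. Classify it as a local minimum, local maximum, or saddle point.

The mixed partial ∂²F/∂a∂b is 0, so the Hessian at any point is diag(F_aa, F_bb) = diag(12(3a^2 - 14a + 14), 6(b - 2)).
At (2, 3): H = diag(-24, 6).
The eigenvalues have opposite signs, so H is indefinite: a saddle point.

saddle point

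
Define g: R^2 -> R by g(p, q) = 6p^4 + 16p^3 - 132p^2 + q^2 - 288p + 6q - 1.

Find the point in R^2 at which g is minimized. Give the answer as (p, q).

g(p,q) separates as A(p) + B(q) − 1, so its minimum is min A + min B − 1.
A'(p) = 24(p - 3)(p + 1)(p + 4) vanishes at p ∈ {-4, -1, 3}; B'(q) = 2q + 6 vanishes at q ∈ {-3}.
Local minima of A (where A''>0): A(-4)=-448, A(3)=-1134. Local minima of B: B(-3)=-9.
So the global minimum of g is A(3) + B(-3) − 1 = -1134 − 9 − 1 = -1144, attained at (3, -3).

(3, -3)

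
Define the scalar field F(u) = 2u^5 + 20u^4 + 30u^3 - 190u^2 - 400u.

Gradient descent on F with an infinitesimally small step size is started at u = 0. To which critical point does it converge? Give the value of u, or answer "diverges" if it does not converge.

2

F'(u) = 10(u - 2)(u + 1)(u + 4)(u + 5), so F'(0) = -400.
Gradient descent moves in the -F' direction, i.e. u is increasing.
The nearest critical point in that direction is u = 2, where F'' = 1260 > 0 (a local minimum). The iterate converges there.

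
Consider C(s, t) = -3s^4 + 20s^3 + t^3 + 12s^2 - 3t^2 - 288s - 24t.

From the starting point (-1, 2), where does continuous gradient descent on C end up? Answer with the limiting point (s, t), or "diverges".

(3, 4)

C is separable, so gradient descent decouples: s follows -∂C/∂s, t follows -∂C/∂t.
∂C/∂s = -12(s - 4)(s - 3)(s + 2); at s=-1 this is -240, so s increases.
∂C/∂t = 3(t - 4)(t + 2); at t=2 this is -24, so t increases.
s converges to its nearest critical value 3 (a local min of the s-part); t converges to 4. The iterate converges to (3, 4).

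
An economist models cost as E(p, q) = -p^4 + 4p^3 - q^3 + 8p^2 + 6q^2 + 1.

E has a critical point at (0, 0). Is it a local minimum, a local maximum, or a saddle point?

The mixed partial ∂²E/∂p∂q is 0, so the Hessian at any point is diag(E_pp, E_qq) = diag(4(-3p^2 + 6p + 4), 6(-q + 2)).
At (0, 0): H = diag(16, 12).
Both eigenvalues are positive, so H is positive definite: a local minimum.

local minimum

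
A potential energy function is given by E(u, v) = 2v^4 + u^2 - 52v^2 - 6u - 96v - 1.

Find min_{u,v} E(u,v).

-714

E(u,v) separates as P(u) + Q(v) − 1, so its minimum is min P + min Q − 1.
P'(u) = 2u - 6 vanishes at u ∈ {3}; Q'(v) = 8(v - 4)(v + 1)(v + 3) vanishes at v ∈ {-3, -1, 4}.
Local minima of P (where P''>0): P(3)=-9. Local minima of Q: Q(-3)=-18, Q(4)=-704.
So the global minimum of E is P(3) + Q(4) − 1 = -9 − 704 − 1 = -714, attained at (3, 4).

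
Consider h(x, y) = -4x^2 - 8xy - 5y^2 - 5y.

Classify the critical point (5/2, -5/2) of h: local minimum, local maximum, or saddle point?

local maximum

The Hessian of h is constant: H = [[-8, -8], [-8, -10]].
det(H) = (-8)·(-10) − (-8)² = 16.
det(H) > 0 and tr(H) = -18 < 0, so H is negative definite and the point is a local maximum.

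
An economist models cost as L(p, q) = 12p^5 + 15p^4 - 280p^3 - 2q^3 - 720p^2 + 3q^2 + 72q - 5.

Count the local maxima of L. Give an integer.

L separates as a function of p plus a function of q, so ∇L=0 decouples.
∂L/∂p = 60p(p - 4)(p + 2)(p + 3) = 0 at p ∈ {-3, -2, 0, 4}; ∂L/∂q = -6(q - 4)(q + 3) = 0 at q ∈ {-3, 4}.
The Hessian is diagonal: diag(L_pp, L_qq). Second derivatives: L_pp(-3)=-1260, L_pp(-2)=720, L_pp(0)=-1440, L_pp(4)=10080; L_qq(-3)=42, L_qq(4)=-42.
Local maxima occur where both diagonal entries negative: (-3, 4), (0, 4). Count: 2.

2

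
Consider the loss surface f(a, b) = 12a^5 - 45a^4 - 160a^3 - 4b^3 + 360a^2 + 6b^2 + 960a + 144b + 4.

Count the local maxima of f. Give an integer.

2

f separates as a function of a plus a function of b, so ∇f=0 decouples.
∂f/∂a = 60(a - 4)(a - 2)(a + 1)(a + 2) = 0 at a ∈ {-2, -1, 2, 4}; ∂f/∂b = -12(b - 4)(b + 3) = 0 at b ∈ {-3, 4}.
The Hessian is diagonal: diag(f_aa, f_bb). Second derivatives: f_aa(-2)=-1440, f_aa(-1)=900, f_aa(2)=-1440, f_aa(4)=3600; f_bb(-3)=84, f_bb(4)=-84.
Local maxima occur where both diagonal entries negative: (-2, 4), (2, 4). Count: 2.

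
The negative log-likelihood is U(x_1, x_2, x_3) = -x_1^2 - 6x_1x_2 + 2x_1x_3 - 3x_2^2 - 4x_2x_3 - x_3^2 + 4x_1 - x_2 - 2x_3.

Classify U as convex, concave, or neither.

U is quadratic, so its Hessian is the constant matrix H = [[-2, -6, 2], [-6, -6, -4], [2, -4, -2]].
Leading principal minors: -2, -24, 200.
Neither pattern holds ⇒ H is indefinite ⇒ neither convex nor concave.

neither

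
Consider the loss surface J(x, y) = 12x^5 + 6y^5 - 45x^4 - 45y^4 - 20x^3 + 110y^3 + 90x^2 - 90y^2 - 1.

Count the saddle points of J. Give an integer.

J separates as a function of x plus a function of y, so ∇J=0 decouples.
∂J/∂x = 60x(x - 3)(x - 1)(x + 1) = 0 at x ∈ {-1, 0, 1, 3}; ∂J/∂y = 30y(y - 3)(y - 2)(y - 1) = 0 at y ∈ {0, 1, 2, 3}.
The Hessian is diagonal: diag(J_xx, J_yy). Second derivatives: J_xx(-1)=-480, J_xx(0)=180, J_xx(1)=-240, J_xx(3)=1440; J_yy(0)=-180, J_yy(1)=60, J_yy(2)=-60, J_yy(3)=180.
Saddle points occur where the two diagonal entries have opposite signs: (-1, 1), (-1, 3), (0, 0), (0, 2), (1, 1), (1, 3), (3, 0), (3, 2). Count: 8.

8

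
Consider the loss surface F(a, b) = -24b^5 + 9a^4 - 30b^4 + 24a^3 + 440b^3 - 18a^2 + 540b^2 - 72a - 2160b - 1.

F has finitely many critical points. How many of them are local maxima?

2

F separates as a function of a plus a function of b, so ∇F=0 decouples.
∂F/∂a = 36(a - 1)(a + 1)(a + 2) = 0 at a ∈ {-2, -1, 1}; ∂F/∂b = -120(b - 3)(b - 1)(b + 2)(b + 3) = 0 at b ∈ {-3, -2, 1, 3}.
The Hessian is diagonal: diag(F_aa, F_bb). Second derivatives: F_aa(-2)=108, F_aa(-1)=-72, F_aa(1)=216; F_bb(-3)=2880, F_bb(-2)=-1800, F_bb(1)=2880, F_bb(3)=-7200.
Local maxima occur where both diagonal entries negative: (-1, -2), (-1, 3). Count: 2.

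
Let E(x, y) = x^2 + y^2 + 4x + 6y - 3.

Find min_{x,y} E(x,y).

E(x,y) separates as P(x) + Q(y) − 3, so its minimum is min P + min Q − 3.
P'(x) = 2x + 4 vanishes at x ∈ {-2}; Q'(y) = 2y + 6 vanishes at y ∈ {-3}.
Local minima of P (where P''>0): P(-2)=-4. Local minima of Q: Q(-3)=-9.
So the global minimum of E is P(-2) + Q(-3) − 3 = -4 − 9 − 3 = -16, attained at (-2, -3).

-16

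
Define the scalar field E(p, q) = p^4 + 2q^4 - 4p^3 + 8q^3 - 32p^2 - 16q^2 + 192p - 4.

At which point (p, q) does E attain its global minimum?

(-4, -4)

E(p,q) separates as A(p) + B(q) − 4, so its minimum is min A + min B − 4.
A'(p) = 4(p - 4)(p - 3)(p + 4) vanishes at p ∈ {-4, 3, 4}; B'(q) = 8q(q - 1)(q + 4) vanishes at q ∈ {-4, 0, 1}.
Local minima of A (where A''>0): A(-4)=-768, A(4)=256. Local minima of B: B(-4)=-256, B(1)=-6.
So the global minimum of E is A(-4) + B(-4) − 4 = -768 − 256 − 4 = -1028, attained at (-4, -4).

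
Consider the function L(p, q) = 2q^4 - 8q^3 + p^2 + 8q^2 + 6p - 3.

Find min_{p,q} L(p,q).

L(p,q) separates as A(p) + B(q) − 3, so its minimum is min A + min B − 3.
A'(p) = 2p + 6 vanishes at p ∈ {-3}; B'(q) = 8q(q - 2)(q - 1) vanishes at q ∈ {0, 1, 2}.
Local minima of A (where A''>0): A(-3)=-9. Local minima of B: B(0)=0, B(2)=0.
So the global minimum of L is A(-3) + B(0) − 3 = -9 + 0 − 3 = -12, attained at (-3, 0).

-12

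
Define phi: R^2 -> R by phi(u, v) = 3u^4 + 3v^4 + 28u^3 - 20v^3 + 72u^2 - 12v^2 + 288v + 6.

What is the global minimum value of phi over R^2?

-410

phi(u,v) separates as P(u) + Q(v) + 6, so its minimum is min P + min Q + 6.
P'(u) = 12u(u + 3)(u + 4) vanishes at u ∈ {-4, -3, 0}; Q'(v) = 12(v - 4)(v - 3)(v + 2) vanishes at v ∈ {-2, 3, 4}.
Local minima of P (where P''>0): P(-4)=128, P(0)=0. Local minima of Q: Q(-2)=-416, Q(4)=448.
So the global minimum of phi is P(0) + Q(-2) + 6 = 0 − 416 + 6 = -410, attained at (0, -2).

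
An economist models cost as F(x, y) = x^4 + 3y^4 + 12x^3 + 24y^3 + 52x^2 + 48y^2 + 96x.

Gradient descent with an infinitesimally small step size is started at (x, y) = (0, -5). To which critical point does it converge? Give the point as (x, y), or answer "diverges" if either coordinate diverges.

(-2, -4)

F is separable, so gradient descent decouples: x follows -∂F/∂x, y follows -∂F/∂y.
∂F/∂x = 4(x + 2)(x + 3)(x + 4); at x=0 this is 96, so x decreases.
∂F/∂y = 12y(y + 2)(y + 4); at y=-5 this is -180, so y increases.
x converges to its nearest critical value -2 (a local min of the x-part); y converges to -4. The iterate converges to (-2, -4).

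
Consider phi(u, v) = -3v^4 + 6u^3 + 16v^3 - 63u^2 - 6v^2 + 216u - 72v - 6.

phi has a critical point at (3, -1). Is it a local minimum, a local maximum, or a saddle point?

local maximum

The mixed partial ∂²phi/∂u∂v is 0, so the Hessian at any point is diag(phi_uu, phi_vv) = diag(18(2u - 7), 12(-3v^2 + 8v - 1)).
At (3, -1): H = diag(-18, -144).
Both eigenvalues are negative, so H is negative definite: a local maximum.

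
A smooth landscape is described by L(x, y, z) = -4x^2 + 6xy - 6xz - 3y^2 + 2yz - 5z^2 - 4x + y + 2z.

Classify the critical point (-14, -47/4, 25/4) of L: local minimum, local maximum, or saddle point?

local maximum

The Hessian is constant: H = [[-8, 6, -6], [6, -6, 2], [-6, 2, -10]].
Leading principal minors: Δ₁ = -8, Δ₂ = 12, Δ₃ = -16.
The minors alternate sign starting negative (−, +, −), so H is negative definite: a local maximum.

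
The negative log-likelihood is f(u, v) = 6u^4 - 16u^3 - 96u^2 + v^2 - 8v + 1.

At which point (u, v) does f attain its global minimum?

f(u,v) separates as P(u) + Q(v) + 1, so its minimum is min P + min Q + 1.
P'(u) = 24u(u - 4)(u + 2) vanishes at u ∈ {-2, 0, 4}; Q'(v) = 2v - 8 vanishes at v ∈ {4}.
Local minima of P (where P''>0): P(-2)=-160, P(4)=-1024. Local minima of Q: Q(4)=-16.
So the global minimum of f is P(4) + Q(4) + 1 = -1024 − 16 + 1 = -1039, attained at (4, 4).

(4, 4)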